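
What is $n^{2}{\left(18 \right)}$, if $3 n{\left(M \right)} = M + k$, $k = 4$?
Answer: $\frac{484}{9} \approx 53.778$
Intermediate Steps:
$n{\left(M \right)} = \frac{4}{3} + \frac{M}{3}$ ($n{\left(M \right)} = \frac{M + 4}{3} = \frac{4 + M}{3} = \frac{4}{3} + \frac{M}{3}$)
$n^{2}{\left(18 \right)} = \left(\frac{4}{3} + \frac{1}{3} \cdot 18\right)^{2} = \left(\frac{4}{3} + 6\right)^{2} = \left(\frac{22}{3}\right)^{2} = \frac{484}{9}$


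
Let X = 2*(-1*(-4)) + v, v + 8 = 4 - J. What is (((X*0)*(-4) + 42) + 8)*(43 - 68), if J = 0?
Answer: -1250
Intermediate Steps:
v = -4 (v = -8 + (4 - 1*0) = -8 + (4 + 0) = -8 + 4 = -4)
X = 4 (X = 2*(-1*(-4)) - 4 = 2*4 - 4 = 8 - 4 = 4)
(((X*0)*(-4) + 42) + 8)*(43 - 68) = (((4*0)*(-4) + 42) + 8)*(43 - 68) = ((0*(-4) + 42) + 8)*(-25) = ((0 + 42) + 8)*(-25) = (42 + 8)*(-25) = 50*(-25) = -1250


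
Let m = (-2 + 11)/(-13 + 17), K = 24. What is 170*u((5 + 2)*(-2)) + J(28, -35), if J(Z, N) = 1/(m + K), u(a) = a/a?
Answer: 17854/105 ≈ 170.04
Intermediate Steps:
m = 9/4 ≈ 2.2500
u(a) = 1
J(Z, N) = 4/105 (J(Z, N) = 1/(9/4 + 24) = 1/(105/4) = 4/105)
170*u((5 + 2)*(-2)) + J(28, -35) = 170*1 + 4/105 = 170 + 4/105 = 17854/105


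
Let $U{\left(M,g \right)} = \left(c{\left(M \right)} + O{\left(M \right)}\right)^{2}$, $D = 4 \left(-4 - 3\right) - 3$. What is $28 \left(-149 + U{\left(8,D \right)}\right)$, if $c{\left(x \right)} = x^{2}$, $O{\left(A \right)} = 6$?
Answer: $133028$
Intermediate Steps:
$D = -31$ ($D = 4 \left(-7\right) - 3 = -28 - 3 = -31$)
$U{\left(M,g \right)} = \left(6 + M^{2}\right)^{2}$ ($U{\left(M,g \right)} = \left(M^{2} + 6\right)^{2} = \left(6 + M^{2}\right)^{2}$)
$28 \left(-149 + U{\left(8,D \right)}\right) = 28 \left(-149 + \left(6 + 8^{2}\right)^{2}\right) = 28 \left(-149 + \left(6 + 64\right)^{2}\right) = 28 \left(-149 + 70^{2}\right) = 28 \left(-149 + 4900\right) = 28 \cdot 4751 = 133028$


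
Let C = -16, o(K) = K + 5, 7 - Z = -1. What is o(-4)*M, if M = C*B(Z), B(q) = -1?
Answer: 16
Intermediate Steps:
Z = 8 (Z = 7 - 1*(-1) = 7 + 1 = 8)
o(K) = 5 + K
M = 16 (M = -16*(-1) = 16)
o(-4)*M = (5 - 4)*16 = 1*16 = 16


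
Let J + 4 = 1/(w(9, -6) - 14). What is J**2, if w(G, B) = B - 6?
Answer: 11025/676 ≈ 16.309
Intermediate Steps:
w(G, B) = -6 + B
J = -105/26 (J = -4 + 1/((-6 - 6) - 14) = -4 + 1/(-12 - 14) = -4 + 1/(-26) = -4 - 1/26 = -105/26 ≈ -4.0385)
J**2 = (-105/26)**2 = 11025/676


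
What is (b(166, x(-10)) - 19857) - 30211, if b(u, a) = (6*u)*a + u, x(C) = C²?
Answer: 49698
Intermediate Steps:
b(u, a) = u + 6*a*u (b(u, a) = 6*a*u + u = u + 6*a*u)
(b(166, x(-10)) - 19857) - 30211 = (166*(1 + 6*(-10)²) - 19857) - 30211 = (166*(1 + 6*100) - 19857) - 30211 = (166*(1 + 600) - 19857) - 30211 = (166*601 - 19857) - 30211 = (99766 - 19857) - 30211 = 79909 - 30211 = 49698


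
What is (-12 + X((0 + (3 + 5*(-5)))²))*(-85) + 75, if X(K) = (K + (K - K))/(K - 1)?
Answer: 487745/483 ≈ 1009.8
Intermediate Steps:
X(K) = K/(-1 + K) (X(K) = (K + 0)/(-1 + K) = K/(-1 + K))
(-12 + X((0 + (3 + 5*(-5)))²))*(-85) + 75 = (-12 + (0 + (3 + 5*(-5)))²/(-1 + (0 + (3 + 5*(-5)))²))*(-85) + 75 = (-12 + (0 + (3 - 25))²/(-1 + (0 + (3 - 25))²))*(-85) + 75 = (-12 + (0 - 22)²/(-1 + (0 - 22)²))*(-85) + 75 = (-12 + (-22)²/(-1 + (-22)²))*(-85) + 75 = (-12 + 484/(-1 + 484))*(-85) + 75 = (-12 + 484/483)*(-85) + 75 = -5312/483*(-85) + 75 = 451520/483 + 75 = 487745/483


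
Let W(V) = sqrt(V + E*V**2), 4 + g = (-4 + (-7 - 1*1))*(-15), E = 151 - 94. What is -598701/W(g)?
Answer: -598701*sqrt(110363)/441452 ≈ -450.54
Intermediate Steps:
E = 57
g = 176 (g = -4 + (-4 + (-7 - 1*1))*(-15) = -4 + (-4 + (-7 - 1))*(-15) = -4 + (-4 - 8)*(-15) = -4 - 12*(-15) = -4 + 180 = 176)
W(V) = sqrt(V + 57*V**2)
-598701/W(g) = -598701*sqrt(11)/(44*sqrt(1 + 57*176)) = -598701*sqrt(11)/(44*sqrt(1 + 10032)) = -598701*sqrt(110363)/441452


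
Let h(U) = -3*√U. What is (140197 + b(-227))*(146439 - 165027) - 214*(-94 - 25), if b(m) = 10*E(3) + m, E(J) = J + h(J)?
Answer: -2602294534 + 557640*√3 ≈ -2.6013e+9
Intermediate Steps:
E(J) = J - 3*√J
b(m) = 30 + m - 30*√3 (b(m) = 10*(3 - 3*√3) + m = (30 - 30*√3) + m = 30 + m - 30*√3)
(140197 + b(-227))*(146439 - 165027) - 214*(-94 - 25) = (140197 + (30 - 227 - 30*√3))*(146439 - 165027) - 214*(-94 - 25) = (140197 + (-197 - 30*√3))*(-18588) - 214*(-119) = (140000 - 30*√3)*(-18588) - 1*(-25466) = (-2602320000 + 557640*√3) + 25466 = -2602294534 + 557640*√3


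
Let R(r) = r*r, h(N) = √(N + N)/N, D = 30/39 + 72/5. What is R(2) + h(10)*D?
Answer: 4 + 986*√5/325 ≈ 10.784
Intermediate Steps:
D = 986/65 (D = 30*(1/39) + 72*(⅕) = 10/13 + 72/5 = 986/65 ≈ 15.169)
h(N) = √2/√N (h(N) = √(2*N)/N = (√2*√N)/N = √2/√N)
R(r) = r²
R(2) + h(10)*D = 2² + (√2/√10)*(986/65) = 4 + (√2*(√10/10))*(986/65) = 4 + (√5/5)*(986/65) = 4 + 986*√5/325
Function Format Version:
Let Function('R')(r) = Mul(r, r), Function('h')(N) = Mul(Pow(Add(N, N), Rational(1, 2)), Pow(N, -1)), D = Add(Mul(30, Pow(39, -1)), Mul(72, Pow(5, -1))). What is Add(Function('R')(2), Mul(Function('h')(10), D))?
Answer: Add(4, Mul(Rational(986, 325), Pow(5, Rational(1, 2)))) ≈ 10.784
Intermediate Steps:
D = Rational(986, 65) (D = Add(Mul(30, Rational(1, 39)), Mul(72, Rational(1, 5))) = Add(Rational(10, 13), Rational(72, 5)) = Rational(986, 65) ≈ 15.169)
Function('h')(N) = Mul(Pow(2, Rational(1, 2)), Pow(N, Rational(-1, 2))) (Function('h')(N) = Mul(Pow(Mul(2, N), Rational(1, 2)), Pow(N, -1)) = Mul(Mul(Pow(2, Rational(1, 2)), Pow(N, Rational(1, 2))), Pow(N, -1)) = Mul(Pow(2, Rational(1, 2)), Pow(N, Rational(-1, 2))))
Function('R')(r) = Pow(r, 2)
Add(Function('R')(2), Mul(Function('h')(10), D)) = Add(Pow(2, 2), Mul(Mul(Pow(2, Rational(1, 2)), Pow(10, Rational(-1, 2))), Rational(986, 65))) = Add(4, Mul(Mul(Pow(2, Rational(1, 2)), Mul(Rational(1, 10), Pow(10, Rational(1, 2)))), Rational(986, 65))) = Add(4, Mul(Mul(Rational(1, 5), Pow(5, Rational(1, 2))), Rational(986, 65))) = Add(4, Mul(Rational(986, 325), Pow(5, Rational(1, 2))))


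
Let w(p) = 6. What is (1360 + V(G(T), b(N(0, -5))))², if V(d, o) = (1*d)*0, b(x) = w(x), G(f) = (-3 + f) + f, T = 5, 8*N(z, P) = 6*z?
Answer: 1849600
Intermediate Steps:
N(z, P) = 3*z/4 (N(z, P) = (6*z)/8 = 3*z/4)
G(f) = -3 + 2*f
b(x) = 6
V(d, o) = 0 (V(d, o) = d*0 = 0)
(1360 + V(G(T), b(N(0, -5))))² = (1360 + 0)² = 1360² = 1849600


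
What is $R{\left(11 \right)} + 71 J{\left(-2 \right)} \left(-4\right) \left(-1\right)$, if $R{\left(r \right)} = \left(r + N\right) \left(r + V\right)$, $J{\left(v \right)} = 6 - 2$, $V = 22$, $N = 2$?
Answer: $1565$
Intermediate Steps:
$J{\left(v \right)} = 4$
$R{\left(r \right)} = \left(2 + r\right) \left(22 + r\right)$ ($R{\left(r \right)} = \left(r + 2\right) \left(r + 22\right) = \left(2 + r\right) \left(22 + r\right)$)
$R{\left(11 \right)} + 71 J{\left(-2 \right)} \left(-4\right) \left(-1\right) = \left(44 + 11^{2} + 24 \cdot 11\right) + 71 \cdot 4 \left(-4\right) \left(-1\right) = \left(44 + 121 + 264\right) + 71 \left(\left(-16\right) \left(-1\right)\right) = 429 + 71 \cdot 16 = 429 + 1136 = 1565$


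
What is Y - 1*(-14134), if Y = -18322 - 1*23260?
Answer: -27448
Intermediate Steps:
Y = -41582 (Y = -18322 - 23260 = -41582)
Y - 1*(-14134) = -41582 - 1*(-14134) = -41582 + 14134 = -27448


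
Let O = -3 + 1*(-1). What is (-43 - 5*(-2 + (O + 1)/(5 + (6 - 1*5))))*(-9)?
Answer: 549/2 ≈ 274.50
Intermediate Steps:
O = -4 (O = -3 - 1 = -4)
(-43 - 5*(-2 + (O + 1)/(5 + (6 - 1*5))))*(-9) = (-43 - 5*(-2 + (-4 + 1)/(5 + (6 - 1*5))))*(-9) = (-43 - 5*(-2 - 3/(5 + (6 - 5))))*(-9) = (-43 - 5*(-2 - 3/(5 + 1)))*(-9) = (-43 - 5*(-2 - 3/6))*(-9) = (-43 - 5*(-2 - 3*⅙))*(-9) = (-43 - 5*(-2 - ½))*(-9) = (-43 - 5*(-5/2))*(-9) = (-43 + 25/2)*(-9) = -61/2*(-9) = 549/2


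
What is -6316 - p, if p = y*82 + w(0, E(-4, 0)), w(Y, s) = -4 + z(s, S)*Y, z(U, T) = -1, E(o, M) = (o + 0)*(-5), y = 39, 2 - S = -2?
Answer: -9510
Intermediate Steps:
S = 4 (S = 2 - 1*(-2) = 2 + 2 = 4)
E(o, M) = -5*o (E(o, M) = o*(-5) = -5*o)
w(Y, s) = -4 - Y
p = 3194 (p = 39*82 + (-4 - 1*0) = 3198 + (-4 + 0) = 3198 - 4 = 3194)
-6316 - p = -6316 - 1*3194 = -6316 - 3194 = -9510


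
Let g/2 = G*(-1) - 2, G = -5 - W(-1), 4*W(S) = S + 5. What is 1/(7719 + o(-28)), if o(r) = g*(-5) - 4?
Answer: 1/7675 ≈ 0.00013029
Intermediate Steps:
W(S) = 5/4 + S/4 (W(S) = (S + 5)/4 = (5 + S)/4 = 5/4 + S/4)
G = -6 (G = -5 - (5/4 + (1/4)*(-1)) = -5 - (5/4 - 1/4) = -5 - 1*1 = -5 - 1 = -6)
g = 8 (g = 2*(-6*(-1) - 2) = 2*(6 - 2) = 2*4 = 8)
o(r) = -44 (o(r) = 8*(-5) - 4 = -40 - 4 = -44)
1/(7719 + o(-28)) = 1/(7719 - 44) = 1/7675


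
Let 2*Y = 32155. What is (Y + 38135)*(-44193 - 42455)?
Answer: -4697404700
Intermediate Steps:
Y = 32155/2 (Y = (½)*32155 = 32155/2 ≈ 16078.)
(Y + 38135)*(-44193 - 42455) = (32155/2 + 38135)*(-44193 - 42455) = (108425/2)*(-86648) = -4697404700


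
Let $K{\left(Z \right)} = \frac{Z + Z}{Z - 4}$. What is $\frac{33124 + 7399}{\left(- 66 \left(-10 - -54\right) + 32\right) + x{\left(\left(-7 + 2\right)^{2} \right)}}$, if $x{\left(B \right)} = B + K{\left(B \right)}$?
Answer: $- \frac{850983}{59737} \approx -14.245$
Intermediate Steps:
$K{\left(Z \right)} = \frac{2 Z}{-4 + Z}$
$x{\left(B \right)} = B + \frac{2 B}{-4 + B}$
$\frac{33124 + 7399}{\left(- 66 \left(-10 - -54\right) + 32\right) + x{\left(\left(-7 + 2\right)^{2} \right)}} = \frac{33124 + 7399}{\left(- 66 \left(-10 - -54\right) + 32\right) + \frac{\left(-7 + 2\right)^{2} \left(-2 + \left(-7 + 2\right)^{2}\right)}{-4 + \left(-7 + 2\right)^{2}}} = \frac{40523}{\left(- 66 \left(-10 + 54\right) + 32\right) + \frac{\left(-5\right)^{2} \left(-2 + \left(-5\right)^{2}\right)}{-4 + \left(-5\right)^{2}}} = \frac{40523}{\left(\left(-66\right) 44 + 32\right) + \frac{25 \left(-2 + 25\right)}{-4 + 25}} = \frac{40523}{\left(-2904 + 32\right) + 25 \cdot \frac{1}{21} \cdot 23} = \frac{40523}{-2872 + 25 \cdot \frac{1}{21} \cdot 23} = \frac{40523}{-2872 + \frac{575}{21}} = \frac{40523}{- \frac{59737}{21}} = 40523 \left(- \frac{21}{59737}\right) = - \frac{850983}{59737}$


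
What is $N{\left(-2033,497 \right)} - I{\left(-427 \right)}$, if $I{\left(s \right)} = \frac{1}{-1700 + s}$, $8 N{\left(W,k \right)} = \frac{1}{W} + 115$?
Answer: $\frac{248648051}{17296764} \approx 14.375$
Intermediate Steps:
$N{\left(W,k \right)} = \frac{115}{8} + \frac{1}{8 W}$ ($N{\left(W,k \right)} = \frac{\frac{1}{W} + 115}{8} = \frac{115 + \frac{1}{W}}{8} = \frac{115}{8} + \frac{1}{8 W}$)
$N{\left(-2033,497 \right)} - I{\left(-427 \right)} = \frac{1 + 115 \left(-2033\right)}{8 \left(-2033\right)} - \frac{1}{-1700 - 427} = \frac{1}{8} \left(- \frac{1}{2033}\right) \left(1 - 233795\right) - \frac{1}{-2127} = \frac{1}{8} \left(- \frac{1}{2033}\right) \left(-233794\right) - - \frac{1}{2127} = \frac{116897}{8132} + \frac{1}{2127} = \frac{248648051}{17296764}$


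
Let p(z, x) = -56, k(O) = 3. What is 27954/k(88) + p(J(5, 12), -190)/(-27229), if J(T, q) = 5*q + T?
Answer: 253719878/27229 ≈ 9318.0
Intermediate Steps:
J(T, q) = T + 5*q
27954/k(88) + p(J(5, 12), -190)/(-27229) = 27954/3 - 56/(-27229) = 27954*(⅓) - 56*(-1/27229) = 9318 + 56/27229 = 253719878/27229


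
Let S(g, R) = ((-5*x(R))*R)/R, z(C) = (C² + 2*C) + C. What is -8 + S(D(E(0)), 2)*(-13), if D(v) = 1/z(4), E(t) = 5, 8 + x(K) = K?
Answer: -398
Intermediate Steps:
x(K) = -8 + K
z(C) = C² + 3*C
D(v) = 1/28 (D(v) = 1/(4*(3 + 4)) = 1/(4*7) = 1/28)
S(g, R) = 40 - 5*R (S(g, R) = ((-5*(-8 + R))*R)/R = ((40 - 5*R)*R)/R = (R*(40 - 5*R))/R = 40 - 5*R)
-8 + S(D(E(0)), 2)*(-13) = -8 + (40 - 5*2)*(-13) = -8 + (40 - 10)*(-13) = -8 + 30*(-13) = -8 - 390 = -398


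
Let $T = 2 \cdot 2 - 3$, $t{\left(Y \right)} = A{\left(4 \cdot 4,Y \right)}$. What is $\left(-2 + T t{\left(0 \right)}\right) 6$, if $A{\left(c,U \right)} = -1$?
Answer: $-18$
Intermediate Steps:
$t{\left(Y \right)} = -1$
$T = 1$ ($T = 4 - 3 = 1$)
$\left(-2 + T t{\left(0 \right)}\right) 6 = \left(-2 + 1 \left(-1\right)\right) 6 = \left(-2 - 1\right) 6 = \left(-3\right) 6 = -18$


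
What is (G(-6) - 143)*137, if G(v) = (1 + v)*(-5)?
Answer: -16166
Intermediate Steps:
G(v) = -5 - 5*v
(G(-6) - 143)*137 = ((-5 - 5*(-6)) - 143)*137 = ((-5 + 30) - 143)*137 = (25 - 143)*137 = -118*137 = -16166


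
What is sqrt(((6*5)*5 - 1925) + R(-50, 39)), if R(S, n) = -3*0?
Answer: 5*I*sqrt(71) ≈ 42.131*I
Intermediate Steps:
R(S, n) = 0
sqrt(((6*5)*5 - 1925) + R(-50, 39)) = sqrt(((6*5)*5 - 1925) + 0) = sqrt((30*5 - 1925) + 0) = sqrt((150 - 1925) + 0) = sqrt(-1775 + 0) = sqrt(-1775) = 5*I*sqrt(71)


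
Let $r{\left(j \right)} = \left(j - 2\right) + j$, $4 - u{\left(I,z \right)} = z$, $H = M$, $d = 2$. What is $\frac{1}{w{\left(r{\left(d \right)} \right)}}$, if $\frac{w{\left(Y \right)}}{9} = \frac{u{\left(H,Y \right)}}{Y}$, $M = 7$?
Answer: $\frac{1}{9} \approx 0.11111$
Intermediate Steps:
$H = 7$
$u{\left(I,z \right)} = 4 - z$
$r{\left(j \right)} = -2 + 2 j$ ($r{\left(j \right)} = \left(-2 + j\right) + j = -2 + 2 j$)
$w{\left(Y \right)} = \frac{9 \left(4 - Y\right)}{Y}$ ($w{\left(Y \right)} = 9 \frac{4 - Y}{Y} = \frac{9 \left(4 - Y\right)}{Y}$)
$\frac{1}{w{\left(r{\left(d \right)} \right)}} = \frac{1}{-9 + \frac{36}{-2 + 2 \cdot 2}} = \frac{1}{-9 + \frac{36}{-2 + 4}} = \frac{1}{-9 + \frac{36}{2}} = \frac{1}{-9 + 36 \cdot \frac{1}{2}} = \frac{1}{-9 + 18} = \frac{1}{9}$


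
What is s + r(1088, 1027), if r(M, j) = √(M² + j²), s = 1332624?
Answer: 1332624 + √2238473 ≈ 1.3341e+6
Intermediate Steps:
s + r(1088, 1027) = 1332624 + √(1088² + 1027²) = 1332624 + √(1183744 + 1054729) = 1332624 + √2238473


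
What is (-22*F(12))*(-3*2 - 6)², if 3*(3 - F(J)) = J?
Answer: 3168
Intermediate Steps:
F(J) = 3 - J/3
(-22*F(12))*(-3*2 - 6)² = (-22*(3 - ⅓*12))*(-3*2 - 6)² = (-22*(3 - 4))*(-6 - 6)² = -22*(-1)*(-12)² = 22*144 = 3168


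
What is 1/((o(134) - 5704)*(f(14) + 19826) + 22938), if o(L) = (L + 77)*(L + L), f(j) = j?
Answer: 1/1008767898 ≈ 9.9131e-10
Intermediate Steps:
o(L) = 2*L*(77 + L) (o(L) = (77 + L)*(2*L) = 2*L*(77 + L))
1/((o(134) - 5704)*(f(14) + 19826) + 22938) = 1/((2*134*(77 + 134) - 5704)*(14 + 19826) + 22938) = 1/((2*134*211 - 5704)*19840 + 22938) = 1/((56548 - 5704)*19840 + 22938) = 1/(50844*19840 + 22938) = 1/(1008744960 + 22938) = 1/1008767898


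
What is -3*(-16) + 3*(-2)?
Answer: 42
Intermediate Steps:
-3*(-16) + 3*(-2) = 48 - 6 = 42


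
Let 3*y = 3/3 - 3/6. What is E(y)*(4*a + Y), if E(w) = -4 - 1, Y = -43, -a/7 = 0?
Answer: 215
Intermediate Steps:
a = 0 (a = -7*0 = 0)
y = ⅙ (y = (3/3 - 3/6)/3 = (3*(⅓) - 3*⅙)/3 = (1 - ½)/3 = (⅓)*(½) = ⅙ ≈ 0.16667)
E(w) = -5
E(y)*(4*a + Y) = -5*(4*0 - 43) = -5*(0 - 43) = -5*(-43) = 215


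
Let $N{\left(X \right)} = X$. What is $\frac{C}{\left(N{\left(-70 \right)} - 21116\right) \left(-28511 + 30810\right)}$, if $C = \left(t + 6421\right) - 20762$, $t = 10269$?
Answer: $\frac{2036}{24353307} \approx 8.3603 \cdot 10^{-5}$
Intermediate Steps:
$C = -4072$ ($C = \left(10269 + 6421\right) - 20762 = 16690 - 20762 = -4072$)
$\frac{C}{\left(N{\left(-70 \right)} - 21116\right) \left(-28511 + 30810\right)} = - \frac{4072}{\left(-70 - 21116\right) \left(-28511 + 30810\right)} = - \frac{4072}{\left(-21186\right) 2299} = - \frac{4072}{-48706614} = \left(-4072\right) \left(- \frac{1}{48706614}\right) = \frac{2036}{24353307}$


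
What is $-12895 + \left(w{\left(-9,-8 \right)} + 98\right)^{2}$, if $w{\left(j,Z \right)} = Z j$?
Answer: $16005$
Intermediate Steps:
$-12895 + \left(w{\left(-9,-8 \right)} + 98\right)^{2} = -12895 + \left(\left(-8\right) \left(-9\right) + 98\right)^{2} = -12895 + \left(72 + 98\right)^{2} = -12895 + 170^{2} = -12895 + 28900 = 16005$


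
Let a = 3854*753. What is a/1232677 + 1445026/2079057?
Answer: 7814802630136/2562805745589 ≈ 3.0493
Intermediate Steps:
a = 2902062
a/1232677 + 1445026/2079057 = 2902062/1232677 + 1445026/2079057 = 7814802630136/2562805745589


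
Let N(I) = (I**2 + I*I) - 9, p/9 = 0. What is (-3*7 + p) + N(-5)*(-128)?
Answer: -5269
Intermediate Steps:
p = 0 (p = 9*0 = 0)
N(I) = -9 + 2*I**2 (N(I) = (I**2 + I**2) - 9 = 2*I**2 - 9 = -9 + 2*I**2)
(-3*7 + p) + N(-5)*(-128) = (-3*7 + 0) + (-9 + 2*(-5)**2)*(-128) = (-21 + 0) + (-9 + 2*25)*(-128) = -21 + (-9 + 50)*(-128) = -21 + 41*(-128) = -21 - 5248 = -5269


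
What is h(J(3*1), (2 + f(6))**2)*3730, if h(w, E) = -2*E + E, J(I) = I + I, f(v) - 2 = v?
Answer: -373000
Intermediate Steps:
f(v) = 2 + v
J(I) = 2*I
h(w, E) = -E
h(J(3*1), (2 + f(6))**2)*3730 = -(2 + (2 + 6))**2*3730 = -(2 + 8)**2*3730 = -1*10**2*3730 = -1*100*3730 = -100*3730 = -373000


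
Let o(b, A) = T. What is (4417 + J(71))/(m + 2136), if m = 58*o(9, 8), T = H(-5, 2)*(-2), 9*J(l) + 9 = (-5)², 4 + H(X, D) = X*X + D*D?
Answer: -39769/6876 ≈ -5.7837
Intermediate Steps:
H(X, D) = -4 + D² + X² (H(X, D) = -4 + (X*X + D*D) = -4 + (X² + D²) = -4 + (D² + X²) = -4 + D² + X²)
J(l) = 16/9 (J(l) = -1 + (⅑)*(-5)² = -1 + (⅑)*25 = -1 + 25/9 = 16/9)
T = -50 (T = (-4 + 2² + (-5)²)*(-2) = (-4 + 4 + 25)*(-2) = 25*(-2) = -50)
o(b, A) = -50
m = -2900 (m = 58*(-50) = -2900)
(4417 + J(71))/(m + 2136) = (4417 + 16/9)/(-2900 + 2136) = (39769/9)/(-764) = (39769/9)*(-1/764) = -39769/6876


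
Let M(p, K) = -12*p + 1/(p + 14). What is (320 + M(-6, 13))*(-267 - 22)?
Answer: -906593/8 ≈ -1.1332e+5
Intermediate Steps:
M(p, K) = 1/(14 + p) - 12*p (M(p, K) = -12*p + 1/(14 + p) = 1/(14 + p) - 12*p)
(320 + M(-6, 13))*(-267 - 22) = (320 + (1 - 168*(-6) - 12*(-6)²)/(14 - 6))*(-267 - 22) = (320 + (1 + 1008 - 12*36)/8)*(-289) = (320 + (1 + 1008 - 432)/8)*(-289) = (320 + (⅛)*577)*(-289) = (320 + 577/8)*(-289) = (3137/8)*(-289) = -906593/8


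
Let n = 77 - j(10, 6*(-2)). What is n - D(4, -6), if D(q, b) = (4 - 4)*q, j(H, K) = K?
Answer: 89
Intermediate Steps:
D(q, b) = 0 (D(q, b) = 0*q = 0)
n = 89 (n = 77 - 6*(-2) = 77 - 1*(-12) = 77 + 12 = 89)
n - D(4, -6) = 89 - 1*0 = 89 + 0 = 89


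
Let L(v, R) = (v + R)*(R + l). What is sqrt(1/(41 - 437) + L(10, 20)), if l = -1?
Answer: sqrt(2482909)/66 ≈ 23.875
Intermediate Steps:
L(v, R) = (-1 + R)*(R + v) (L(v, R) = (v + R)*(R - 1) = (R + v)*(-1 + R) = (-1 + R)*(R + v))
sqrt(1/(41 - 437) + L(10, 20)) = sqrt(1/(41 - 437) + (20**2 - 1*20 - 1*10 + 20*10)) = sqrt(1/(-396) + (400 - 20 - 10 + 200)) = sqrt(-1/396 + 570) = sqrt(225719/396) = sqrt(2482909)/66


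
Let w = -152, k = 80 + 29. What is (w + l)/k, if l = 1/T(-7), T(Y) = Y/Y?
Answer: -151/109 ≈ -1.3853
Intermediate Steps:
T(Y) = 1
k = 109
l = 1 (l = 1/1 = 1)
(w + l)/k = (-152 + 1)/109 = -151*1/109 = -151/109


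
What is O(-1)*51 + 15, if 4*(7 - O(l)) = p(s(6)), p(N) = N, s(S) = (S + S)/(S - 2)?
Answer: 1335/4 ≈ 333.75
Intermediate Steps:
s(S) = 2*S/(-2 + S) (s(S) = (2*S)/(-2 + S) = 2*S/(-2 + S))
O(l) = 25/4 (O(l) = 7 - 6/(2*(-2 + 6)) = 7 - 6/(2*4) = 7 - ¼*3 = 7 - ¾ = 25/4)
O(-1)*51 + 15 = (25/4)*51 + 15 = 1275/4 + 15 = 1335/4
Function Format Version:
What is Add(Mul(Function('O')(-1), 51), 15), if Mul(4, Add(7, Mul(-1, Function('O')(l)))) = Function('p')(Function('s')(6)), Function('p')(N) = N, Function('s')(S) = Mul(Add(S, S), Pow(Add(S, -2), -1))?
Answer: Rational(1335, 4) ≈ 333.75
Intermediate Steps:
Function('s')(S) = Mul(2, S, Pow(Add(-2, S), -1)) (Function('s')(S) = Mul(Mul(2, S), Pow(Add(-2, S), -1)) = Mul(2, S, Pow(Add(-2, S), -1)))
Function('O')(l) = Rational(25, 4) (Function('O')(l) = Add(7, Mul(Rational(-1, 4), Mul(2, 6, Pow(Add(-2, 6), -1)))) = Add(7, Mul(Rational(-1, 4), Mul(2, 6, Pow(4, -1)))) = Add(7, Mul(Rational(-1, 4), Mul(2, 6, Rational(1, 4)))) = Add(7, Mul(Rational(-1, 4), 3)) = Add(7, Rational(-3, 4)) = Rational(25, 4))
Add(Mul(Function('O')(-1), 51), 15) = Add(Mul(Rational(25, 4), 51), 15) = Add(Rational(1275, 4), 15) = Rational(1335, 4)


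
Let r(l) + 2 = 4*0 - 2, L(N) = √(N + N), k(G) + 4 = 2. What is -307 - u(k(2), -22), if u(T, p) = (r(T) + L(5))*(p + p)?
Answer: -483 + 44*√10 ≈ -343.86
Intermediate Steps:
k(G) = -2 (k(G) = -4 + 2 = -2)
L(N) = √2*√N (L(N) = √(2*N) = √2*√N)
r(l) = -4 (r(l) = -2 + (4*0 - 2) = -2 + (0 - 2) = -2 - 2 = -4)
u(T, p) = 2*p*(-4 + √10) (u(T, p) = (-4 + √2*√5)*(p + p) = (-4 + √10)*(2*p) = 2*p*(-4 + √10))
-307 - u(k(2), -22) = -307 - 2*(-22)*(-4 + √10) = -307 - (176 - 44*√10) = -307 + (-176 + 44*√10) = -483 + 44*√10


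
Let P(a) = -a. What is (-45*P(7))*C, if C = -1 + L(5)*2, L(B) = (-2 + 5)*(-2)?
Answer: -4095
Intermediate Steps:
L(B) = -6 (L(B) = 3*(-2) = -6)
C = -13 (C = -1 - 6*2 = -1 - 12 = -13)
(-45*P(7))*C = -(-45)*7*(-13) = -45*(-7)*(-13) = 315*(-13) = -4095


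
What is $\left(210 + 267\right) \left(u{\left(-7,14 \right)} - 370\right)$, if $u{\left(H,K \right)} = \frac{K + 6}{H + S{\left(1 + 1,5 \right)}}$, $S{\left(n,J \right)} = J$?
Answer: $-181260$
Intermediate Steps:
$u{\left(H,K \right)} = \frac{6 + K}{5 + H}$ ($u{\left(H,K \right)} = \frac{K + 6}{H + 5} = \frac{6 + K}{5 + H}$)
$\left(210 + 267\right) \left(u{\left(-7,14 \right)} - 370\right) = \left(210 + 267\right) \left(\frac{6 + 14}{5 - 7} - 370\right) = 477 \left(\frac{1}{-2} \cdot 20 - 370\right) = 477 \left(\left(- \frac{1}{2}\right) 20 - 370\right) = 477 \left(-10 - 370\right) = 477 \left(-380\right) = -181260$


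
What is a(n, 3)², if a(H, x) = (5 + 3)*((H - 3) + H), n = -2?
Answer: 3136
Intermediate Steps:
a(H, x) = -24 + 16*H (a(H, x) = 8*((-3 + H) + H) = 8*(-3 + 2*H) = -24 + 16*H)
a(n, 3)² = (-24 + 16*(-2))² = (-24 - 32)² = (-56)² = 3136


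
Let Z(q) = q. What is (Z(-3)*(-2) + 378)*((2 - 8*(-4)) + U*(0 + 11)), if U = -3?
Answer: 384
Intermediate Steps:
(Z(-3)*(-2) + 378)*((2 - 8*(-4)) + U*(0 + 11)) = (-3*(-2) + 378)*((2 - 8*(-4)) - 3*(0 + 11)) = (6 + 378)*((2 + 32) - 3*11) = 384*(34 - 33) = 384*1 = 384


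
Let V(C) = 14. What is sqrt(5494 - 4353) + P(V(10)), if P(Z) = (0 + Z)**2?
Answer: 196 + sqrt(1141) ≈ 229.78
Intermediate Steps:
P(Z) = Z**2
sqrt(5494 - 4353) + P(V(10)) = sqrt(5494 - 4353) + 14**2 = sqrt(1141) + 196 = 196 + sqrt(1141)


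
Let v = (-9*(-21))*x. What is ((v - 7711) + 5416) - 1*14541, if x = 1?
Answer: -16647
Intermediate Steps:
v = 189 (v = -9*(-21)*1 = 189*1 = 189)
((v - 7711) + 5416) - 1*14541 = ((189 - 7711) + 5416) - 1*14541 = (-7522 + 5416) - 14541 = -2106 - 14541 = -16647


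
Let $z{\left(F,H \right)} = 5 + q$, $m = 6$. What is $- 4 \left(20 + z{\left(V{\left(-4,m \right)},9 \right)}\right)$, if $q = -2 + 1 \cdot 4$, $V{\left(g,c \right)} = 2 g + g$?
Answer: $-108$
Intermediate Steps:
$V{\left(g,c \right)} = 3 g$
$q = 2$ ($q = -2 + 4 = 2$)
$z{\left(F,H \right)} = 7$ ($z{\left(F,H \right)} = 5 + 2 = 7$)
$- 4 \left(20 + z{\left(V{\left(-4,m \right)},9 \right)}\right) = - 4 \left(20 + 7\right) = \left(-4\right) 27 = -108$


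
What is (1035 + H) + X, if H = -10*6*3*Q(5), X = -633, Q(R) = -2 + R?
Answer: -138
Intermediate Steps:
H = -540 (H = -10*6*3*(-2 + 5) = -180*3 = -10*54 = -540)
(1035 + H) + X = (1035 - 540) - 633 = 495 - 633 = -138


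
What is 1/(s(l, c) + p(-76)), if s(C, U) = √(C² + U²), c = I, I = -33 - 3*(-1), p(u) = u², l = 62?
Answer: 722/4169679 - √1186/16678716 ≈ 0.00017109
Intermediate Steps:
I = -30 (I = -33 + 3 = -30)
c = -30
1/(s(l, c) + p(-76)) = 1/(√(62² + (-30)²) + (-76)²) = 1/(√(3844 + 900) + 5776) = 1/(√4744 + 5776) = 1/(2*√1186 + 5776) = 1/(5776 + 2*√1186)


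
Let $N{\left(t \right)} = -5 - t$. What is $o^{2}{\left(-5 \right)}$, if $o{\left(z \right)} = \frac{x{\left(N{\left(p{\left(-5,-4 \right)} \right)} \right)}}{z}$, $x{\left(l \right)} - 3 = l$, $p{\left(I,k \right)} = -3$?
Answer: $\frac{1}{25} \approx 0.04$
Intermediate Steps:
$x{\left(l \right)} = 3 + l$
$o{\left(z \right)} = \frac{1}{z}$ ($o{\left(z \right)} = \frac{3 - 2}{z} = 1 \frac{1}{z} = \frac{1}{z}$)
$o^{2}{\left(-5 \right)} = \left(\frac{1}{-5}\right)^{2} = \left(- \frac{1}{5}\right)^{2} = \frac{1}{25}$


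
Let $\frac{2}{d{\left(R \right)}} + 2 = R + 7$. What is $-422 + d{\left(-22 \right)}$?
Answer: $- \frac{7176}{17} \approx -422.12$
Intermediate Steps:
$d{\left(R \right)} = \frac{2}{5 + R}$ ($d{\left(R \right)} = \frac{2}{-2 + \left(R + 7\right)} = \frac{2}{-2 + \left(7 + R\right)} = \frac{2}{5 + R}$)
$-422 + d{\left(-22 \right)} = -422 + \frac{2}{5 - 22} = -422 + \frac{2}{-17} = -422 + 2 \left(- \frac{1}{17}\right) = -422 - \frac{2}{17} = - \frac{7176}{17}$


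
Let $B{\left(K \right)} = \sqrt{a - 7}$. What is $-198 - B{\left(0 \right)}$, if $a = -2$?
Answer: $-198 - 3 i \approx -198.0 - 3.0 i$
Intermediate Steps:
$B{\left(K \right)} = 3 i$ ($B{\left(K \right)} = \sqrt{-2 - 7} = \sqrt{-9} = 3 i$)
$-198 - B{\left(0 \right)} = -198 - 3 i$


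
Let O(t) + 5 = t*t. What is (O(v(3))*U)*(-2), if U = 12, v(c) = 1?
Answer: 96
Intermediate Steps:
O(t) = -5 + t² (O(t) = -5 + t*t = -5 + t²)
(O(v(3))*U)*(-2) = ((-5 + 1²)*12)*(-2) = ((-5 + 1)*12)*(-2) = -4*12*(-2) = -48*(-2) = 96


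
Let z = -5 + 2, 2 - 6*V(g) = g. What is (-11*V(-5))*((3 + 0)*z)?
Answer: 231/2 ≈ 115.50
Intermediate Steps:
V(g) = ⅓ - g/6
z = -3
(-11*V(-5))*((3 + 0)*z) = (-11*(⅓ - ⅙*(-5)))*((3 + 0)*(-3)) = (-11*(⅓ + ⅚))*(3*(-3)) = -11*7/6*(-9) = -77/6*(-9) = 231/2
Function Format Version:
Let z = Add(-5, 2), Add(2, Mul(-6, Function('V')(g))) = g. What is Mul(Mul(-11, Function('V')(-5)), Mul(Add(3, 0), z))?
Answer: Rational(231, 2) ≈ 115.50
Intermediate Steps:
Function('V')(g) = Add(Rational(1, 3), Mul(Rational(-1, 6), g))
z = -3
Mul(Mul(-11, Function('V')(-5)), Mul(Add(3, 0), z)) = Mul(Mul(-11, Add(Rational(1, 3), Mul(Rational(-1, 6), -5))), Mul(Add(3, 0), -3)) = Mul(Mul(-11, Add(Rational(1, 3), Rational(5, 6))), Mul(3, -3)) = Mul(Mul(-11, Rational(7, 6)), -9) = Mul(Rational(-77, 6), -9) = Rational(231, 2)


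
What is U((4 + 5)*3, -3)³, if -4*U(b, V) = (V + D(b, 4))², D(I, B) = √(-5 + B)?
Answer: 11/2 + 117*I/8 ≈ 5.5 + 14.625*I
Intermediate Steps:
U(b, V) = -(I + V)²/4 (U(b, V) = -(V + √(-5 + 4))²/4 = -(V + √(-1))²/4 = -(V + I)²/4 = -(I + V)²/4)
U((4 + 5)*3, -3)³ = (-(I - 3)²/4)³ = (-(-3 + I)²/4)³ = -(-3 + I)⁶/64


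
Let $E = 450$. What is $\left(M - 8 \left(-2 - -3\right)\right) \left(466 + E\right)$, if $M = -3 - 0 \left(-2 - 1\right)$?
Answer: $-10076$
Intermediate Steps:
$M = -3$ ($M = -3 - 0 \left(-3\right) = -3 - 0 = -3 + 0 = -3$)
$\left(M - 8 \left(-2 - -3\right)\right) \left(466 + E\right) = \left(-3 - 8 \left(-2 - -3\right)\right) \left(466 + 450\right) = \left(-3 - 8 \left(-2 + 3\right)\right) 916 = \left(-3 - 8\right) 916 = \left(-11\right) 916 = -10076$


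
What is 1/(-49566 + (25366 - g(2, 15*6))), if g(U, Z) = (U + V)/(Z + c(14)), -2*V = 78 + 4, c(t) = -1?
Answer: -89/2153761 ≈ -4.1323e-5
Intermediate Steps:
V = -41 (V = -(78 + 4)/2 = -½*82 = -41)
g(U, Z) = (-41 + U)/(-1 + Z) (g(U, Z) = (U - 41)/(Z - 1) = (-41 + U)/(-1 + Z))
1/(-49566 + (25366 - g(2, 15*6))) = 1/(-49566 + (25366 - (-41 + 2)/(-1 + 15*6))) = 1/(-49566 + (25366 - (-39)/(-1 + 90))) = 1/(-49566 + (25366 - (-39)/89)) = 1/(-49566 + (25366 - 1*(-39/89))) = 1/(-49566 + (25366 + 39/89)) = 1/(-49566 + 2257613/89) = 1/(-2153761/89) = -89/2153761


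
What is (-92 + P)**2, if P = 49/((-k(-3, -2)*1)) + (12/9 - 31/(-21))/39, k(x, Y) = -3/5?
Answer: 70627216/670761 ≈ 105.29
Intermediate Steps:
k(x, Y) = -3/5 (k(x, Y) = -3*1/5 = -3/5)
P = 66944/819 (P = 49/((-1*(-3/5)*1)) + (12/9 - 31/(-21))/39 = 49/(((3/5)*1)) + (12*(1/9) - 31*(-1/21))*(1/39) = 49/(3/5) + (4/3 + 31/21)*(1/39) = 49*(5/3) + (59/21)*(1/39) = 245/3 + 59/819 = 66944/819 ≈ 81.739)
(-92 + P)**2 = (-92 + 66944/819)**2 = (-8404/819)**2 = 70627216/670761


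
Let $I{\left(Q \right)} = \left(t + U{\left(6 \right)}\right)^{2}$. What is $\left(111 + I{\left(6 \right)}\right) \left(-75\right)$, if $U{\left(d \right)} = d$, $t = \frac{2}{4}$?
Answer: $- \frac{45975}{4} \approx -11494.0$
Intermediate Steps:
$t = \frac{1}{2}$ ($t = 2 \cdot \frac{1}{4} = \frac{1}{2} \approx 0.5$)
$I{\left(Q \right)} = \frac{169}{4}$ ($I{\left(Q \right)} = \left(\frac{1}{2} + 6\right)^{2} = \left(\frac{13}{2}\right)^{2} = \frac{169}{4}$)
$\left(111 + I{\left(6 \right)}\right) \left(-75\right) = \left(111 + \frac{169}{4}\right) \left(-75\right) = \frac{613}{4} \left(-75\right) = - \frac{45975}{4}$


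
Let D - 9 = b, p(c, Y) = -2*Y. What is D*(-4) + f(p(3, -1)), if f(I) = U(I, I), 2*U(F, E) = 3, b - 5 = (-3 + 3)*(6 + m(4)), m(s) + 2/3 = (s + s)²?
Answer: -109/2 ≈ -54.500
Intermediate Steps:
m(s) = -⅔ + 4*s² (m(s) = -⅔ + (s + s)² = -⅔ + (2*s)² = -⅔ + 4*s²)
b = 5 (b = 5 + (-3 + 3)*(6 + (-⅔ + 4*4²)) = 5 + 0*(6 + (-⅔ + 4*16)) = 5 + 0*(6 + (-⅔ + 64)) = 5 + 0*(6 + 190/3) = 5 + 0*(208/3) = 5 + 0 = 5)
U(F, E) = 3/2 (U(F, E) = (½)*3 = 3/2)
f(I) = 3/2
D = 14 (D = 9 + 5 = 14)
D*(-4) + f(p(3, -1)) = 14*(-4) + 3/2 = -56 + 3/2 = -109/2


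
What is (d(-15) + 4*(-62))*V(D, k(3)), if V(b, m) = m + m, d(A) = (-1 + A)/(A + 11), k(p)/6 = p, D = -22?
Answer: -8784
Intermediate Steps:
k(p) = 6*p
d(A) = (-1 + A)/(11 + A)
V(b, m) = 2*m
(d(-15) + 4*(-62))*V(D, k(3)) = ((-1 - 15)/(11 - 15) + 4*(-62))*(2*(6*3)) = (-16/(-4) - 248)*(2*18) = (-¼*(-16) - 248)*36 = (4 - 248)*36 = -244*36 = -8784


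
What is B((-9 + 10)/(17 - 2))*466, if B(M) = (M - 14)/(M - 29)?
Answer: 48697/217 ≈ 224.41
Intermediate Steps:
B(M) = (-14 + M)/(-29 + M)
B((-9 + 10)/(17 - 2))*466 = ((-14 + (-9 + 10)/(17 - 2))/(-29 + (-9 + 10)/(17 - 2)))*466 = ((-14 + 1/15)/(-29 + 1/15))*466 = (-209/15/(-434/15))*466 = -15/434*(-209/15)*466 = (209/434)*466 = 48697/217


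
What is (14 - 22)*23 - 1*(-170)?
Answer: -14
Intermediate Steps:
(14 - 22)*23 - 1*(-170) = -8*23 + 170 = -184 + 170 = -14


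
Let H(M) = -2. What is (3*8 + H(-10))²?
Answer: 484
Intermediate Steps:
(3*8 + H(-10))² = (3*8 - 2)² = (24 - 2)² = 22² = 484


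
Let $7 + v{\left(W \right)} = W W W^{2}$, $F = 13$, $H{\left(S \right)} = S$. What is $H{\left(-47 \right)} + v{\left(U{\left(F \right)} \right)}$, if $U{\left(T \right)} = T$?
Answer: $28507$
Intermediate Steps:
$v{\left(W \right)} = -7 + W^{4}$ ($v{\left(W \right)} = -7 + W W W^{2} = -7 + W^{2} W^{2} = -7 + W^{4}$)
$H{\left(-47 \right)} + v{\left(U{\left(F \right)} \right)} = -47 - \left(7 - 13^{4}\right) = -47 + \left(-7 + 28561\right) = -47 + 28554 = 28507$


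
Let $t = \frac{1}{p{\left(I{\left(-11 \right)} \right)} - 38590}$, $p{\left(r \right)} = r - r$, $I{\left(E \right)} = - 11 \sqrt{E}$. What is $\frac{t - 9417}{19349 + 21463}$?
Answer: $- \frac{363402031}{1574935080} \approx -0.23074$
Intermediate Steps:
$p{\left(r \right)} = 0$
$t = - \frac{1}{38590}$ ($t = \frac{1}{0 - 38590} = \frac{1}{-38590} = - \frac{1}{38590} \approx -2.5913 \cdot 10^{-5}$)
$\frac{t - 9417}{19349 + 21463} = \frac{- \frac{1}{38590} - 9417}{19349 + 21463} = - \frac{363402031}{38590 \cdot 40812} = \left(- \frac{363402031}{38590}\right) \frac{1}{40812} = - \frac{363402031}{1574935080}$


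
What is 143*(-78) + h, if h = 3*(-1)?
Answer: -11157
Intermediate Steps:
h = -3
143*(-78) + h = 143*(-78) - 3 = -11154 - 3 = -11157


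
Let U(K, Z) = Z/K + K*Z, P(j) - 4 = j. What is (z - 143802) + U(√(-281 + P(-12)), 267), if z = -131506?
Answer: -275308 + 76896*I/17 ≈ -2.7531e+5 + 4523.3*I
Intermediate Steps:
P(j) = 4 + j
U(K, Z) = K*Z + Z/K
(z - 143802) + U(√(-281 + P(-12)), 267) = (-131506 - 143802) + (√(-281 + (4 - 12))*267 + 267/(√(-281 + (4 - 12)))) = -275308 + (√(-281 - 8)*267 + 267/(√(-281 - 8))) = -275308 + (√(-289)*267 + 267/(√(-289))) = -275308 + ((17*I)*267 + 267/((17*I))) = -275308 + (4539*I + 267*(-I/17)) = -275308 + (4539*I - 267*I/17) = -275308 + 76896*I/17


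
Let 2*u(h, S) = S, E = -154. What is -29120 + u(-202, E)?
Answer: -29197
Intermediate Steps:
u(h, S) = S/2
-29120 + u(-202, E) = -29120 + (1/2)*(-154) = -29120 - 77 = -29197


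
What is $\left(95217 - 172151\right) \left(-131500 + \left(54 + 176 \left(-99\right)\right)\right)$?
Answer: $11453164580$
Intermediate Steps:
$\left(95217 - 172151\right) \left(-131500 + \left(54 + 176 \left(-99\right)\right)\right) = - 76934 \left(-131500 + \left(54 - 17424\right)\right) = - 76934 \left(-131500 - 17370\right) = \left(-76934\right) \left(-148870\right) = 11453164580$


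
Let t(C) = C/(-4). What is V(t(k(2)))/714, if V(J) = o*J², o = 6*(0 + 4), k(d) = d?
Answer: 1/119 ≈ 0.0084034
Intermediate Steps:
t(C) = -C/4 (t(C) = C*(-¼) = -C/4)
o = 24 (o = 6*4 = 24)
V(J) = 24*J²
V(t(k(2)))/714 = (24*(-¼*2)²)/714 = (24*(-½)²)*(1/714) = (24*(¼))*(1/714) = 6*(1/714) = 1/119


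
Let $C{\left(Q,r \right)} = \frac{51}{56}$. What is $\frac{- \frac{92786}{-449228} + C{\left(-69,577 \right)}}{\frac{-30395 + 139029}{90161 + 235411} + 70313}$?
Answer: $\frac{43993924521}{2768702202225820} \approx 1.589 \cdot 10^{-5}$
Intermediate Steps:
$C{\left(Q,r \right)} = \frac{51}{56}$ ($C{\left(Q,r \right)} = 51 \cdot \frac{1}{56} = \frac{51}{56}$)
$\frac{- \frac{92786}{-449228} + C{\left(-69,577 \right)}}{\frac{-30395 + 139029}{90161 + 235411} + 70313} = \frac{- \frac{92786}{-449228} + \frac{51}{56}}{\frac{-30395 + 139029}{90161 + 235411} + 70313} = \frac{\left(-92786\right) \left(- \frac{1}{449228}\right) + \frac{51}{56}}{\frac{108634}{325572} + 70313} = \frac{\frac{46393}{224614} + \frac{51}{56}}{108634 \cdot \frac{1}{325572} + 70313} = \frac{7026661}{6289192 \left(\frac{54317}{162786} + 70313\right)} = \frac{7026661}{6289192 \cdot \frac{11446026335}{162786}} = \frac{7026661}{6289192} \cdot \frac{162786}{11446026335} = \frac{43993924521}{2768702202225820}$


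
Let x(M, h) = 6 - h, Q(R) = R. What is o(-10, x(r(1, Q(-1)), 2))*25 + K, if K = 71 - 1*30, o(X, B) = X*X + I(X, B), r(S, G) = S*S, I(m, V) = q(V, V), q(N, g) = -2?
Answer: 2491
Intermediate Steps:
I(m, V) = -2
r(S, G) = S²
o(X, B) = -2 + X² (o(X, B) = X*X - 2 = X² - 2 = -2 + X²)
K = 41 (K = 71 - 30 = 41)
o(-10, x(r(1, Q(-1)), 2))*25 + K = (-2 + (-10)²)*25 + 41 = (-2 + 100)*25 + 41 = 98*25 + 41 = 2450 + 41 = 2491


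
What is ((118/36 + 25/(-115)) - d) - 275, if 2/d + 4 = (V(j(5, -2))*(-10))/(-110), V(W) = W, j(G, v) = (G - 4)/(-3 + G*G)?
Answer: -108667385/400338 ≈ -271.44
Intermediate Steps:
j(G, v) = (-4 + G)/(-3 + G²)
d = -484/967 (d = 2/(-4 + (((-4 + 5)/(-3 + 5²))*(-10))/(-110)) = 2/(-4 + ((1/(-3 + 25))*(-10))*(-1/110)) = 2/(-4 + ((1/22)*(-10))*(-1/110)) = 2/(-4 - 5/11*(-1/110)) = 2/(-4 + 1/242) = 2/(-967/242) = 2*(-242/967) = -484/967 ≈ -0.50052)
((118/36 + 25/(-115)) - d) - 275 = ((118/36 + 25/(-115)) - 1*(-484/967)) - 275 = ((118*(1/36) + 25*(-1/115)) + 484/967) - 275 = ((59/18 - 5/23) + 484/967) - 275 = (1267/414 + 484/967) - 275 = 1425565/400338 - 275 = -108667385/400338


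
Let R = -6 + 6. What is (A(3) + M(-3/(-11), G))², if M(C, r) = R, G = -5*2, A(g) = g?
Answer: 9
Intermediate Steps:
G = -10
R = 0
M(C, r) = 0
(A(3) + M(-3/(-11), G))² = (3 + 0)² = 3² = 9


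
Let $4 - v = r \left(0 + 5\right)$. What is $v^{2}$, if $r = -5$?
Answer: $841$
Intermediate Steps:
$v = 29$ ($v = 4 - - 5 \left(0 + 5\right) = 4 - \left(-5\right) 5 = 4 - -25 = 4 + 25 = 29$)
$v^{2} = 29^{2} = 841$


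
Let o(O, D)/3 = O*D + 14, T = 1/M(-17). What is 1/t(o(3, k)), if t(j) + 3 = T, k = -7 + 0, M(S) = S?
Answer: -17/52 ≈ -0.32692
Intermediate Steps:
T = -1/17 (T = 1/(-17) = -1/17 ≈ -0.058824)
k = -7
o(O, D) = 42 + 3*D*O (o(O, D) = 3*(O*D + 14) = 3*(D*O + 14) = 3*(14 + D*O) = 42 + 3*D*O)
t(j) = -52/17 (t(j) = -3 - 1/17 = -52/17)
1/t(o(3, k)) = 1/(-52/17) = -17/52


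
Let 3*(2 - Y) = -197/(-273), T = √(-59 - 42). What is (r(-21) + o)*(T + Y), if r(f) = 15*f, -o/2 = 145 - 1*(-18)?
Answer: -923681/819 - 641*I*√101 ≈ -1127.8 - 6442.0*I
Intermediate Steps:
o = -326 (o = -2*(145 - 1*(-18)) = -2*(145 + 18) = -2*163 = -326)
T = I*√101 (T = √(-101) = I*√101 ≈ 10.05*I)
Y = 1441/819 (Y = 2 - (-197)/(3*(-273)) = 2 - (-197)*(-1)/(3*273) = 2 - ⅓*197/273 = 2 - 197/819 = 1441/819 ≈ 1.7595)
(r(-21) + o)*(T + Y) = (15*(-21) - 326)*(I*√101 + 1441/819) = (-315 - 326)*(1441/819 + I*√101) = -641*(1441/819 + I*√101) = -923681/819 - 641*I*√101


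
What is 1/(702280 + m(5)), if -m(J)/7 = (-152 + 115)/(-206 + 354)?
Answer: 4/2809127 ≈ 1.4239e-6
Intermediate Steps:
m(J) = 7/4 (m(J) = -7*(-152 + 115)/(-206 + 354) = -(-259)/148 = -7*(-¼) = 7/4)
1/(702280 + m(5)) = 1/(702280 + 7/4) = 1/(2809127/4) = 4/2809127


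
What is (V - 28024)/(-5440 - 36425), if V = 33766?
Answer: -1914/13955 ≈ -0.13716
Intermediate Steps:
(V - 28024)/(-5440 - 36425) = (33766 - 28024)/(-5440 - 36425) = 5742/(-41865) = 5742*(-1/41865) = -1914/13955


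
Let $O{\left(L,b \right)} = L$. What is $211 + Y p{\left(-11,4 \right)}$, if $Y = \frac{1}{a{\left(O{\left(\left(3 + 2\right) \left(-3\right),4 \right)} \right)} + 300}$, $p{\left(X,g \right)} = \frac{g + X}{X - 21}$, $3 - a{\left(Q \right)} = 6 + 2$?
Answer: $\frac{1991847}{9440} \approx 211.0$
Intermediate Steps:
$a{\left(Q \right)} = -5$ ($a{\left(Q \right)} = 3 - \left(6 + 2\right) = 3 - 8 = -5$)
$p{\left(X,g \right)} = \frac{X + g}{-21 + X}$
$Y = \frac{1}{295}$ ($Y = \frac{1}{-5 + 300} = \frac{1}{295} \approx 0.0033898$)
$211 + Y p{\left(-11,4 \right)} = 211 + \frac{\frac{1}{-21 - 11} \left(-11 + 4\right)}{295} = 211 + \frac{\frac{1}{-32} \left(-7\right)}{295} = 211 + \frac{\left(- \frac{1}{32}\right) \left(-7\right)}{295} = 211 + \frac{1}{295} \cdot \frac{7}{32} = 211 + \frac{7}{9440} = \frac{1991847}{9440}$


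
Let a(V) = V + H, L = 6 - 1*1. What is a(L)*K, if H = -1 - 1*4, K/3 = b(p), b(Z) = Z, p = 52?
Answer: 0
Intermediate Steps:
L = 5 (L = 6 - 1 = 5)
K = 156 (K = 3*52 = 156)
H = -5 (H = -1 - 4 = -5)
a(V) = -5 + V (a(V) = V - 5 = -5 + V)
a(L)*K = (-5 + 5)*156 = 0*156 = 0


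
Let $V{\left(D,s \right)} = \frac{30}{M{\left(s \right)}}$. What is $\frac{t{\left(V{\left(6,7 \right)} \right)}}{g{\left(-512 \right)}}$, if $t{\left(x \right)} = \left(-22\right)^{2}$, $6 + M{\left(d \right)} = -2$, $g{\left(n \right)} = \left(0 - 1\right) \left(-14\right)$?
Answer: $\frac{242}{7} \approx 34.571$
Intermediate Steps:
$g{\left(n \right)} = 14$ ($g{\left(n \right)} = \left(-1\right) \left(-14\right) = 14$)
$M{\left(d \right)} = -8$ ($M{\left(d \right)} = -6 - 2 = -8$)
$V{\left(D,s \right)} = - \frac{15}{4}$ ($V{\left(D,s \right)} = \frac{30}{-8} = 30 \left(- \frac{1}{8}\right) = - \frac{15}{4}$)
$t{\left(x \right)} = 484$
$\frac{t{\left(V{\left(6,7 \right)} \right)}}{g{\left(-512 \right)}} = \frac{484}{14} = 484 \cdot \frac{1}{14} = \frac{242}{7}$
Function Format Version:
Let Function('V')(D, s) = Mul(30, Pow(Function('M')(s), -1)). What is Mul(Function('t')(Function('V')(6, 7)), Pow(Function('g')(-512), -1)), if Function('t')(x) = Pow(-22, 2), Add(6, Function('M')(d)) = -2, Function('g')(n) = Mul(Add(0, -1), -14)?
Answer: Rational(242, 7) ≈ 34.571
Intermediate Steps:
Function('g')(n) = 14 (Function('g')(n) = Mul(-1, -14) = 14)
Function('M')(d) = -8 (Function('M')(d) = Add(-6, -2) = -8)
Function('V')(D, s) = Rational(-15, 4) (Function('V')(D, s) = Mul(30, Pow(-8, -1)) = Mul(30, Rational(-1, 8)) = Rational(-15, 4))
Function('t')(x) = 484
Mul(Function('t')(Function('V')(6, 7)), Pow(Function('g')(-512), -1)) = Mul(484, Pow(14, -1)) = Mul(484, Rational(1, 14)) = Rational(242, 7)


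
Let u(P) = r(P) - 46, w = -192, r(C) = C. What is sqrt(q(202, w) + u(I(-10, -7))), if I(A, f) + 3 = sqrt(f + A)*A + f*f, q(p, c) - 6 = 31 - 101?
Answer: sqrt(-64 - 10*I*sqrt(17)) ≈ 2.4629 - 8.3705*I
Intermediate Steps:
q(p, c) = -64 (q(p, c) = 6 + (31 - 101) = 6 - 70 = -64)
I(A, f) = -3 + f**2 + A*sqrt(A + f) (I(A, f) = -3 + (sqrt(f + A)*A + f*f) = -3 + (sqrt(A + f)*A + f**2) = -3 + (A*sqrt(A + f) + f**2) = -3 + (f**2 + A*sqrt(A + f)) = -3 + f**2 + A*sqrt(A + f))
u(P) = -46 + P (u(P) = P - 46 = -46 + P)
sqrt(q(202, w) + u(I(-10, -7))) = sqrt(-64 + (-46 + (-3 + (-7)**2 - 10*sqrt(-10 - 7)))) = sqrt(-64 + (-46 + (-3 + 49 - 10*I*sqrt(17)))) = sqrt(-64 + (-46 + (46 - 10*I*sqrt(17)))) = sqrt(-64 - 10*I*sqrt(17))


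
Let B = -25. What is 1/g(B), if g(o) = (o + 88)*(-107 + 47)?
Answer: -1/3780 ≈ -0.00026455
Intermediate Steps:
g(o) = -5280 - 60*o (g(o) = (88 + o)*(-60) = -5280 - 60*o)
1/g(B) = 1/(-5280 - 60*(-25)) = 1/(-5280 + 1500) = 1/(-3780) = -1/3780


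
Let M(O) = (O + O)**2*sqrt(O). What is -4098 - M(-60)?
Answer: -4098 - 28800*I*sqrt(15) ≈ -4098.0 - 1.1154e+5*I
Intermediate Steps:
M(O) = 4*O**(5/2) (M(O) = (2*O)**2*sqrt(O) = (4*O**2)*sqrt(O) = 4*O**(5/2))
-4098 - M(-60) = -4098 - 4*(-60)**(5/2) = -4098 - 4*7200*I*sqrt(15) = -4098 - 28800*I*sqrt(15)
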